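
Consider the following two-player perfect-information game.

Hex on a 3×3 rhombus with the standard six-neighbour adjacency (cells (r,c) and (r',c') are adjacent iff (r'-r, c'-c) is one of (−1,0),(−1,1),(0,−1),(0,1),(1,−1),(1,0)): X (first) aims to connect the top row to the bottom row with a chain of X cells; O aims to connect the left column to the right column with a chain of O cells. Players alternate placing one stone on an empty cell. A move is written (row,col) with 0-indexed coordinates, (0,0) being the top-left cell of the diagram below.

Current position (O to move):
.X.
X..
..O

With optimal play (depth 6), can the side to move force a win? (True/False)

O winning at [.X./X../..O]: True

ply 1, O at .X./X../..O | (0,0)=-1→OX./X../..O; (0,2)=-1→.XO/X../..O; (1,1)=-1→.X./XO./..O; (1,2)=-1→.X./X.O/..O; (2,0)=+1→.X./X../O.O*; (2,1)=-1→.X./X../.OO
ply 2, X at .X./X../O.O | (0,0)=-1→XX./X../O.O*; (0,2)=-1→.XX/X../O.O; (1,1)=-1→.X./XX./O.O; (1,2)=-1→.X./X.X/O.O; (2,1)=-1→.X./X../OXO
ply 3, O at XX./X../O.O | (0,2)=+1→XXO/X../O.O*; (1,1)=+1→XX./XO./O.O; (1,2)=+1→XX./X.O/O.O; (2,1)=+1→XX./X../OOO
ply 4, X at XXO/X../O.O | (1,1)=-1→XXO/XX./O.O*; (1,2)=-1→XXO/X.X/O.O; (2,1)=-1→XXO/X../OXO
ply 5, O at XXO/XX./O.O | (1,2)=-1→XXO/XXO/O.O; (2,1)=+1→XXO/XX./OOO*
ply 6: XXO/XX./OOO is terminal -1 (X); from .X./X../..O depth 6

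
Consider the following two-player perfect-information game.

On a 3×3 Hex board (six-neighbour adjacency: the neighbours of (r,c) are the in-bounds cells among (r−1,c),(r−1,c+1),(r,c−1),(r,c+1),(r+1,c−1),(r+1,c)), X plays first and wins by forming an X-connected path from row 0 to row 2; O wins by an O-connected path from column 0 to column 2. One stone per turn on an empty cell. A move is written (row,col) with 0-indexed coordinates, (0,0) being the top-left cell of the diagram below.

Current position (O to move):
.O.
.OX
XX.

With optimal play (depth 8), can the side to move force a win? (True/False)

ply 1, O at .O./.OX/XX. | (0,0)=-1→OO./.OX/XX.; (0,2)=+1→.OO/.OX/XX.*; (1,0)=-1→.O./OOX/XX.; (2,2)=-1→.O./.OX/XXO
ply 2, X at .OO/.OX/XX. | (0,0)=-1→XOO/.OX/XX.*; (1,0)=-1→.OO/XOX/XX.; (2,2)=-1→.OO/.OX/XXX
ply 3, O at XOO/.OX/XX. | (1,0)=+1→XOO/OOX/XX.*; (2,2)=-1→XOO/.OX/XXO
ply 4: XOO/OOX/XX. is terminal -1 (X); from .O./.OX/XX. depth 8

O winning at [.O./.OX/XX.]: True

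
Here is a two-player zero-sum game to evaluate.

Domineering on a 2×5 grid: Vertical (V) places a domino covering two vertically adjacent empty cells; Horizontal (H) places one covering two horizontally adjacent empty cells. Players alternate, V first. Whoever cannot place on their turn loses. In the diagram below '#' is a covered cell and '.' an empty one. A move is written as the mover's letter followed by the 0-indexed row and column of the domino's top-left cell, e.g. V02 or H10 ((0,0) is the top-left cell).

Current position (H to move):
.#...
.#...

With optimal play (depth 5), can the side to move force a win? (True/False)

H winning at [.#.../.#...]: False

p1 H@[.#.../.#...]: H02[.###./.#...]-1* H03[.#.##/.#...]-1 H12[.#.../.###.]-1 H13[.#.../.#.##]-1
p2 V@[.###./.#...]: V00[####./##...]-1 V04[.####/.#..#]+1*
p3 H@[.####/.#..#]: H12[.####/.####]-1*
p4 V@[.####/.####]: V00[#####/#####]+1*
p5 H@[#####/#####] terminal -1; root [.#.../.#...] d5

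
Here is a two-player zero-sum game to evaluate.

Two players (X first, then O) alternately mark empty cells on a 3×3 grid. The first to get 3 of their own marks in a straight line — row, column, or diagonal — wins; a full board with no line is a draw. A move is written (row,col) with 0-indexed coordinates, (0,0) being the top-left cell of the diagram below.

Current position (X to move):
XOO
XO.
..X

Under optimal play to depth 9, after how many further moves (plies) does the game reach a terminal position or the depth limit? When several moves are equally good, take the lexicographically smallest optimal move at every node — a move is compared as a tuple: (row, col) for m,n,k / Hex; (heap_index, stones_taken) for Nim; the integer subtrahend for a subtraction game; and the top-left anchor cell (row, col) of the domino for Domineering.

p1 X@[XOO/XO./..X]: (1,2)[XOO/XOX/..X]-1 (2,0)[XOO/XO./X.X]+1* (2,1)[XOO/XO./.XX]-1
p2 O@[XOO/XO./X.X] terminal -1; root [XOO/XO./..X] d9

PV length from [XOO/XO./..X]: 1 ply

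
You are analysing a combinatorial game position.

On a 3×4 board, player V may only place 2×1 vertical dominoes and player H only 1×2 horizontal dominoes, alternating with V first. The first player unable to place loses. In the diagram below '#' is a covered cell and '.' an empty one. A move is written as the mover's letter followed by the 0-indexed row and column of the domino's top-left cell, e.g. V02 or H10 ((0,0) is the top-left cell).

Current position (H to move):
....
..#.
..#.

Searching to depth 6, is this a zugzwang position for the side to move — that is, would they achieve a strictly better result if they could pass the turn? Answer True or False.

ply 1, H at ..../..#./..#. | H00=-1→##../..#./..#.; H01=-1→.##./..#./..#.; H02=-1→..##/..#./..#.; H10=+1→..../###./..#.*; H20=-1→..../..#./###.
ply 2, V at ..../###./..#. | V03=-1→...#/####/..#.*; V13=-1→..../####/..##
ply 3, H at ...#/####/..#. | H00=+1→##.#/####/..#.*; H01=+1→.###/####/..#.; H20=+1→...#/####/###.
ply 4: ##.#/####/..#. is terminal -1 (V); from ..../..#./..#. depth 6
suppose H passes — search the same position with V to move:
pass> ply 1, V at ..../..#./..#. | V00=+1→#.../#.#./..#.*; V01=+1→.#../.##./..#.; V03=-1→...#/..##/..#.; V10=+1→..../#.#./#.#.; V11=+1→..../.##./.##.; V13=-1→..../..##/..##
pass> ply 2, H at #.../#.#./..#. | H01=-1→###./#.#./..#.*; H02=-1→#.##/#.#./..#.; H20=-1→#.../#.#./###.
pass> ply 3, V at ###./#.#./..#. | V03=-1→####/#.##/..#.; V11=+1→###./###./.##.*; V13=-1→###./#.##/..##
pass> ply 4: ###./###./.##. is terminal -1 (H); from ..../..#./..#. depth 6
for H: play +1, pass -1

zugzwang(..../..#./..#., H) = False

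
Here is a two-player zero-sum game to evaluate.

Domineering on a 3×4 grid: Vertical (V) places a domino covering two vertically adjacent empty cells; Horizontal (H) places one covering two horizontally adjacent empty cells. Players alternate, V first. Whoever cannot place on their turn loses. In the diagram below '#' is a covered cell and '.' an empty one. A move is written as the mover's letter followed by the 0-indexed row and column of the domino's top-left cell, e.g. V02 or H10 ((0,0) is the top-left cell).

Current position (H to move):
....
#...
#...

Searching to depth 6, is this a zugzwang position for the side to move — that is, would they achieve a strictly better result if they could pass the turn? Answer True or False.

p1 H@[..../#.../#...]: H00[##../#.../#...]-1 H01[.##./#.../#...]-1 H02[..##/#.../#...]-1 H11[..../###./#...]+1* H12[..../#.##/#...]+1 H21[..../#.../###.]-1 H22[..../#.../#.##]-1
p2 V@[..../###./#...]: V03[...#/####/#...]-1* V13[..../####/#..#]-1
p3 H@[...#/####/#...]: H00[##.#/####/#...]+1* H01[.###/####/#...]+1 H21[...#/####/###.]+1 H22[...#/####/#.##]+1
p4 V@[##.#/####/#...] terminal -1; root [..../#.../#...] d6
pass branch (V moves first from the same position):
  | p1 V@[..../#.../#...]: V01[.#../##../#...]-1 V02[..#./#.#./#...]+1* V03[...#/#..#/#...]-1 V11[..../##../##..]-1 V12[..../#.#./#.#.]+1 V13[..../#..#/#..#]-1
  | p2 H@[..#./#.#./#...]: H00[###./#.#./#...]-1* H21[..#./#.#./###.]-1 H22[..#./#.#./#.##]-1
  | p3 V@[###./#.#./#...]: V03[####/#.##/#...]-1 V11[###./###./##..]+1* V13[###./#.##/#..#]-1
  | p4 H@[###./###./##..]: H22[###./###./####]-1*
  | p5 V@[###./###./####]: V03[####/####/####]+1*
  | p6 H@[####/####/####] terminal -1; root [..../#.../#...] d6
H moving scores +1; H passing scores -1

zugzwang(..../#.../#..., H) = False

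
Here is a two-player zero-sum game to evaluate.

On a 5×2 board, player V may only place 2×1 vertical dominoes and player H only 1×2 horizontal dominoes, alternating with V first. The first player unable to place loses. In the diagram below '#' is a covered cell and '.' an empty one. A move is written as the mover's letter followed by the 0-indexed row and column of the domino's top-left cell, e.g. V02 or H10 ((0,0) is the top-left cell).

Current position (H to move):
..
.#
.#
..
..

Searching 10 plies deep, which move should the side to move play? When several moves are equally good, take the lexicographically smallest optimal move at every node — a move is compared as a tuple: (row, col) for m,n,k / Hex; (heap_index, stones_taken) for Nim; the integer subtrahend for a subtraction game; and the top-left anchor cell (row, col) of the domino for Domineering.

[../.#/.#/../..] H move#1: H00:-1/##/.#/.#/../.., H30:+1/../.#/.#/##/..*, H40:+1/../.#/.#/../##
[../.#/.#/##/..] V move#2: V00:-1/#./##/.#/##/..*, V10:-1/../##/##/##/..
[#./##/.#/##/..] H move#3: H40:+1/#./##/.#/##/##*
[#./##/.#/##/##] end (terminal -1, V#4); searched ../.#/.#/../.. to 10

H's best at [../.#/.#/../..]: H30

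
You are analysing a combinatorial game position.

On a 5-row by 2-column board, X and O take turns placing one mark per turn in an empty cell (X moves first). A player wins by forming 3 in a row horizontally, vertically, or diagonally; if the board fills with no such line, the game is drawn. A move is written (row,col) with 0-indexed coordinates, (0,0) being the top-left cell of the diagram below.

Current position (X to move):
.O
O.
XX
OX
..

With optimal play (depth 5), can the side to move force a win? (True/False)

X winning at [.O/O./XX/OX/..]: True

[.O/O./XX/OX/..] X move#1: (0,0):+1/XO/O./XX/OX/..*, (1,1):+1/.O/OX/XX/OX/.., (4,0):+1/.O/O./XX/OX/X., (4,1):+1/.O/O./XX/OX/.X
[XO/O./XX/OX/..] O move#2: (1,1):-1/XO/OO/XX/OX/..*, (4,0):-1/XO/O./XX/OX/O., (4,1):-1/XO/O./XX/OX/.O
[XO/OO/XX/OX/..] X move#3: (4,0):+0/XO/OO/XX/OX/X., (4,1):+1/XO/OO/XX/OX/.X*
[XO/OO/XX/OX/.X] end (terminal -1, O#4); searched .O/O./XX/OX/.. to 5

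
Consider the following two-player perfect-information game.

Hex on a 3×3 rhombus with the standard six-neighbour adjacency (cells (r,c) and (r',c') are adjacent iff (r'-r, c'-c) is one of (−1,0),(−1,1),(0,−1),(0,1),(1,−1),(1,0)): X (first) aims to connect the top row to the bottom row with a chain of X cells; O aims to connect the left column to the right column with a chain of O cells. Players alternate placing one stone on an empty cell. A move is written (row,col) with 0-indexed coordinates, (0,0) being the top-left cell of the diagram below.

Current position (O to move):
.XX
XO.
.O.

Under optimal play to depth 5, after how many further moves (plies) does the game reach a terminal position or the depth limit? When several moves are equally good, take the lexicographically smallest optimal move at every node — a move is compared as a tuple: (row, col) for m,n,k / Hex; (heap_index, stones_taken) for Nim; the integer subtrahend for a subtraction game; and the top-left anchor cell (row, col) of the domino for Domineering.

PV length from [.XX/XO./.O.]: 3 plies

ply 1, O at .XX/XO./.O. | (0,0)=-1→OXX/XO./.O.; (1,2)=-1→.XX/XOO/.O.; (2,0)=+1→.XX/XO./OO.*; (2,2)=-1→.XX/XO./.OO
ply 2, X at .XX/XO./OO. | (0,0)=-1→XXX/XO./OO.*; (1,2)=-1→.XX/XOX/OO.; (2,2)=-1→.XX/XO./OOX
ply 3, O at XXX/XO./OO. | (1,2)=+1→XXX/XOO/OO.*; (2,2)=+1→XXX/XO./OOO
ply 4: XXX/XOO/OO. is terminal -1 (X); from .XX/XO./.O. depth 5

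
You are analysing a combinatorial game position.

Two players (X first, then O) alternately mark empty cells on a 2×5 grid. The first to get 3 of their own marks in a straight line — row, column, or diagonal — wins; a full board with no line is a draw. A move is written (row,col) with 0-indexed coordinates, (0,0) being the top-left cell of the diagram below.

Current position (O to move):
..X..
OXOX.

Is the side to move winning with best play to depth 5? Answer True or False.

O winning at [..X../OXOX.]: False

p1 O@[..X../OXOX.]: (0,0)[O.X../OXOX.]-1 (0,1)[.OX../OXOX.]+0* (0,3)[..XO./OXOX.]+0 (0,4)[..X.O/OXOX.]-1 (1,4)[..X../OXOXO]-1
p2 X@[.OX../OXOX.]: (0,0)[XOX../OXOX.]+0* (0,3)[.OXX./OXOX.]+0 (0,4)[.OX.X/OXOX.]+0 (1,4)[.OX../OXOXX]+0
p3 O@[XOX../OXOX.]: (0,3)[XOXO./OXOX.]+0* (0,4)[XOX.O/OXOX.]+0 (1,4)[XOX../OXOXO]+0
p4 X@[XOXO./OXOX.]: (0,4)[XOXOX/OXOX.]+0* (1,4)[XOXO./OXOXX]+0
p5 O@[XOXOX/OXOX.]: (1,4)[XOXOX/OXOXO]+0*
p6 X@[XOXOX/OXOXO] terminal +0; root [..X../OXOX.] d5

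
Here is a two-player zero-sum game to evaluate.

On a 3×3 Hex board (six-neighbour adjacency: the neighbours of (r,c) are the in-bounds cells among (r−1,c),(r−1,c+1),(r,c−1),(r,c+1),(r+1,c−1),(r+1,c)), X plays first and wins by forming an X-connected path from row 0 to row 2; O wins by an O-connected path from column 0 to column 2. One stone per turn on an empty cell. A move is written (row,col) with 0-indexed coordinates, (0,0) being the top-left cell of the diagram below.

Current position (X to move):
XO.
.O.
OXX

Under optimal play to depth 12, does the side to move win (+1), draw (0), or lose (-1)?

value(XO./.O./OXX, X) = -1

[XO./.O./OXX] X move#1: (0,2):-1/XOX/.O./OXX*, (1,0):-1/XO./XO./OXX, (1,2):-1/XO./.OX/OXX
[XOX/.O./OXX] O move#2: (1,0):-1/XOX/OO./OXX, (1,2):+1/XOX/.OO/OXX*
[XOX/.OO/OXX] end (terminal -1, X#3); searched XO./.O./OXX to 12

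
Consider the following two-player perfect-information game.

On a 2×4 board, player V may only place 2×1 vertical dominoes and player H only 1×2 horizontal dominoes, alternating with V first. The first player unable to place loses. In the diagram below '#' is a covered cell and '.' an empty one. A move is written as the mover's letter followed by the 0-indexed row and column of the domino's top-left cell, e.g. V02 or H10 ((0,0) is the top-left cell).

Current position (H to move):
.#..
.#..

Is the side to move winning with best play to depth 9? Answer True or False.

H winning at [.#../.#..]: True

[.#../.#..] H move#1: H02:+1/.###/.#..*, H12:+1/.#../.###
[.###/.#..] V move#2: V00:-1/####/##..*
[####/##..] H move#3: H12:+1/####/####*
[####/####] end (terminal -1, V#4); searched .#../.#.. to 9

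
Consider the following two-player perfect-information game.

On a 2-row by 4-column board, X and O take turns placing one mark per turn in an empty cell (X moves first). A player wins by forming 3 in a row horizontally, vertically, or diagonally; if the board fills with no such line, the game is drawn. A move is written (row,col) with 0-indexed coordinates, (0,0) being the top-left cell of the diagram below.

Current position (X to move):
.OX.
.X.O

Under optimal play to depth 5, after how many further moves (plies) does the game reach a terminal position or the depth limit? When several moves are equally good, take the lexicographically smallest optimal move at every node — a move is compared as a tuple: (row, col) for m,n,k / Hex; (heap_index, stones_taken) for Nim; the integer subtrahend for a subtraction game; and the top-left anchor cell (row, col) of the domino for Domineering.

p1 X@[.OX./.X.O]: (0,0)[XOX./.X.O]+0* (0,3)[.OXX/.X.O]+0 (1,0)[.OX./XX.O]+0 (1,2)[.OX./.XXO]+0
p2 O@[XOX./.X.O]: (0,3)[XOXO/.X.O]+0* (1,0)[XOX./OX.O]+0 (1,2)[XOX./.XOO]+0
p3 X@[XOXO/.X.O]: (1,0)[XOXO/XX.O]+0* (1,2)[XOXO/.XXO]+0
p4 O@[XOXO/XX.O]: (1,2)[XOXO/XXOO]+0*
p5 X@[XOXO/XXOO] terminal +0; root [.OX./.X.O] d5

PV length from [.OX./.X.O]: 4 plies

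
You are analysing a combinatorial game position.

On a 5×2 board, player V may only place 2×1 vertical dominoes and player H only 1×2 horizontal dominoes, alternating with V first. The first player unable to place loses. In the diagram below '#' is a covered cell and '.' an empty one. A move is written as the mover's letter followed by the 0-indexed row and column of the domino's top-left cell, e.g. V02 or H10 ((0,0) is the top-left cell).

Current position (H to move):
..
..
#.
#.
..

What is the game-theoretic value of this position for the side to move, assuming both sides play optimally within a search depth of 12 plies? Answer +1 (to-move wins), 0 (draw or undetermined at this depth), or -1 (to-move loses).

p1 H@[../../#./#./..]: H00[##/../#./#./..]+1* H10[../##/#./#./..]+1 H40[../../#./#./##]-1
p2 V@[##/../#./#./..]: V11[##/.#/##/#./..]-1* V21[##/../##/##/..]-1 V31[##/../#./##/.#]-1
p3 H@[##/.#/##/#./..]: H40[##/.#/##/#./##]+1*
p4 V@[##/.#/##/#./##] terminal -1; root [../../#./#./..] d12

value(../../#./#./.., H) = +1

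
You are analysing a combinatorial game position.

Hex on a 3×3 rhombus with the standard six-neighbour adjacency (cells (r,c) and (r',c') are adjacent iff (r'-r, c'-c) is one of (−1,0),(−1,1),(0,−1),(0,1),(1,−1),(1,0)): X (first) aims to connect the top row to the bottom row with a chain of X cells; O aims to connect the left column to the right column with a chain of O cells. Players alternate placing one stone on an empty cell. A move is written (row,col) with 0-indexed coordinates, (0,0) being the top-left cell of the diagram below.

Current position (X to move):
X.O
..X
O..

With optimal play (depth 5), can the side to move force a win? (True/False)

X winning at [X.O/..X/O..]: True

[X.O/..X/O..] X move#1: (0,1):-1/XXO/..X/O.., (1,0):-1/X.O/X.X/O.., (1,1):+1/X.O/.XX/O..*, (2,1):-1/X.O/..X/OX., (2,2):-1/X.O/..X/O.X
[X.O/.XX/O..] O move#2: (0,1):-1/XOO/.XX/O..*, (1,0):-1/X.O/OXX/O.., (2,1):-1/X.O/.XX/OO., (2,2):-1/X.O/.XX/O.O
[XOO/.XX/O..] X move#3: (1,0):+1/XOO/XXX/O..*, (2,1):-1/XOO/.XX/OX., (2,2):-1/XOO/.XX/O.X
[XOO/XXX/O..] O move#4: (2,1):-1/XOO/XXX/OO.*, (2,2):-1/XOO/XXX/O.O
[XOO/XXX/OO.] X move#5: (2,2):+1/XOO/XXX/OOX*
[XOO/XXX/OOX] end (terminal -1, O#6); searched X.O/..X/O.. to 5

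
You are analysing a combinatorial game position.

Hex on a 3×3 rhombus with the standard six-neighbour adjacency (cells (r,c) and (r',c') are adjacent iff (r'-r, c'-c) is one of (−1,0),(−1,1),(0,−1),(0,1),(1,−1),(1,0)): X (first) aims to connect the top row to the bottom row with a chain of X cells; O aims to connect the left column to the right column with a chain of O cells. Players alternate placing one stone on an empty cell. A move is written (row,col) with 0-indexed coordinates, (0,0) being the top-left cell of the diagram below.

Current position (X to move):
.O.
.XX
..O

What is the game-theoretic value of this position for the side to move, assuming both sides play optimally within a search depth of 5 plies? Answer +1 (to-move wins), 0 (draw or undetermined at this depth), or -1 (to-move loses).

value(.O./.XX/..O, X) = +1

[.O./.XX/..O] X move#1: (0,0):+1/XO./.XX/..O*, (0,2):+1/.OX/.XX/..O, (1,0):+1/.O./XXX/..O, (2,0):-1/.O./.XX/X.O, (2,1):-1/.O./.XX/.XO
[XO./.XX/..O] O move#2: (0,2):-1/XOO/.XX/..O*, (1,0):-1/XO./OXX/..O, (2,0):-1/XO./.XX/O.O, (2,1):-1/XO./.XX/.OO
[XOO/.XX/..O] X move#3: (1,0):+1/XOO/XXX/..O*, (2,0):-1/XOO/.XX/X.O, (2,1):-1/XOO/.XX/.XO
[XOO/XXX/..O] O move#4: (2,0):-1/XOO/XXX/O.O*, (2,1):-1/XOO/XXX/.OO
[XOO/XXX/O.O] X move#5: (2,1):+1/XOO/XXX/OXO*
[XOO/XXX/OXO] end (terminal -1, O#6); searched .O./.XX/..O to 5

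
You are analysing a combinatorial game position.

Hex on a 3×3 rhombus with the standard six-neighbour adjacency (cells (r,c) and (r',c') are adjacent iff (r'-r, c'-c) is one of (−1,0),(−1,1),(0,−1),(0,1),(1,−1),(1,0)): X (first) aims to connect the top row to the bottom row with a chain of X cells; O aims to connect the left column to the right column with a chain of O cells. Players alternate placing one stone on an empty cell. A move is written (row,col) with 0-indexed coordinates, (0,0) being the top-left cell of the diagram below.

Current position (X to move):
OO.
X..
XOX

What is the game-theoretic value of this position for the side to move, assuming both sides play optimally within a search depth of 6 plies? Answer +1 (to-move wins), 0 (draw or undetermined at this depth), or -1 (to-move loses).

value(OO./X../XOX, X) = +1

ply 1, X at OO./X../XOX | (0,2)=+1→OOX/X../XOX*; (1,1)=-1→OO./XX./XOX; (1,2)=-1→OO./X.X/XOX
ply 2, O at OOX/X../XOX | (1,1)=-1→OOX/XO./XOX*; (1,2)=-1→OOX/X.O/XOX
ply 3, X at OOX/XO./XOX | (1,2)=+1→OOX/XOX/XOX*
ply 4: OOX/XOX/XOX is terminal -1 (O); from OO./X../XOX depth 6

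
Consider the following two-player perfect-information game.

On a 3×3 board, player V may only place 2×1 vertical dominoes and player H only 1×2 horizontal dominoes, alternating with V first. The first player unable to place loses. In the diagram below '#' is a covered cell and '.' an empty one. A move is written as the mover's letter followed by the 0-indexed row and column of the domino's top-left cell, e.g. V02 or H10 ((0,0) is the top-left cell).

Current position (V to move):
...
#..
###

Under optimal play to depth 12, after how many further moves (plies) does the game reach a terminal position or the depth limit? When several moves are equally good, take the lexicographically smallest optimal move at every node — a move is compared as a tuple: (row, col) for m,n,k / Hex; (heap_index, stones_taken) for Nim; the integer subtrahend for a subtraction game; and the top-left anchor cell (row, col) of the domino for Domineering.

PV length from [.../#../###]: 1 ply

p1 V@[.../#../###]: V01[.#./##./###]+1* V02[..#/#.#/###]-1
p2 H@[.#./##./###] terminal -1; root [.../#../###] d12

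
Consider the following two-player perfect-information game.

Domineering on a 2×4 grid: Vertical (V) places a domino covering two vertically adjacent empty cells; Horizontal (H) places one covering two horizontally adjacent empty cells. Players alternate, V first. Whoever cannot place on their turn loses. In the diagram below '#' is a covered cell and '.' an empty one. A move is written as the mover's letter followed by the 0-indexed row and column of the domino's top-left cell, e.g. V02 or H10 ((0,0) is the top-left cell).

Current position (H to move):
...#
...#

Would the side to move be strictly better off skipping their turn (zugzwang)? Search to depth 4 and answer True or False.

[...#/...#] H move#1: H00:+1/##.#/...#*, H01:+1/.###/...#, H10:+1/...#/##.#, H11:+1/...#/.###
[##.#/...#] V move#2: V02:-1/####/..##*
[####/..##] H move#3: H10:+1/####/####*
[####/####] end (terminal -1, V#4); searched ...#/...# to 4
suppose H passes — search the same position with V to move:
pass> [...#/...#] V move#1: V00:-1/#..#/#..#, V01:+1/.#.#/.#.#*, V02:-1/..##/..##
pass> [.#.#/.#.#] end (terminal -1, H#2); searched ...#/...# to 4
for H: play +1, pass -1

zugzwang(...#/...#, H) = False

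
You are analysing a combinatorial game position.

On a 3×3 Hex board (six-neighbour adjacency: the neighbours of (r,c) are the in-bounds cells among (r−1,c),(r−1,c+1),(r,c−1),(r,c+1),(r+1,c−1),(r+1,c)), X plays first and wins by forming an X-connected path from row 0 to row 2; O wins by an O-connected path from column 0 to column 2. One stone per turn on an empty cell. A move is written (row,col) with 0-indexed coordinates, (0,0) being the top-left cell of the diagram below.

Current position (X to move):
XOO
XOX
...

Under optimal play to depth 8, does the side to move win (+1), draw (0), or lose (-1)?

value(XOO/XOX/..., X) = +1

ply 1, X at XOO/XOX/... | (2,0)=+1→XOO/XOX/X..*; (2,1)=-1→XOO/XOX/.X.; (2,2)=-1→XOO/XOX/..X
ply 2: XOO/XOX/X.. is terminal -1 (O); from XOO/XOX/... depth 8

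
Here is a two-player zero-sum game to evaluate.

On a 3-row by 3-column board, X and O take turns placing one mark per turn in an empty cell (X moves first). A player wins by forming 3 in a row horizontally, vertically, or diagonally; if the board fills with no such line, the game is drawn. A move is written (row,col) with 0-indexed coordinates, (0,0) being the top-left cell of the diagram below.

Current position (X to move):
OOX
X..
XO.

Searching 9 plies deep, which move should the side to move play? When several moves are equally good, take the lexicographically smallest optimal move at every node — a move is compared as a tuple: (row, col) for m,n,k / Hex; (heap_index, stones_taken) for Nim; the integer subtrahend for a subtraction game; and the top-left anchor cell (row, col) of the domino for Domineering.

[OOX/X../XO.] X move#1: (1,1):+1/OOX/XX./XO.*, (1,2):-1/OOX/X.X/XO., (2,2):-1/OOX/X../XOX
[OOX/XX./XO.] end (terminal -1, O#2); searched OOX/X../XO. to 9

X's best at [OOX/X../XO.]: (1,1)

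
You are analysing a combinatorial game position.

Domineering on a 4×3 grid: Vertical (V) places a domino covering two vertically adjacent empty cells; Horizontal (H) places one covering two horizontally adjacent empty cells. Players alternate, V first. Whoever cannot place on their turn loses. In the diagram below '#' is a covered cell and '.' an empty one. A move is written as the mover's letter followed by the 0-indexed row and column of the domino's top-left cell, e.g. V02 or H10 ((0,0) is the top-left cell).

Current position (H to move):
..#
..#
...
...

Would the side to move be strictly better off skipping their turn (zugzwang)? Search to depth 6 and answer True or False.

zugzwang(..#/..#/.../..., H) = False

ply 1, H at ..#/..#/.../... | H00=-1→###/..#/.../...*; H10=-1→..#/###/.../...; H20=-1→..#/..#/##./...; H21=-1→..#/..#/.##/...; H30=-1→..#/..#/.../##.; H31=-1→..#/..#/.../.##
ply 2, V at ###/..#/.../... | V10=-1→###/#.#/#../...; V11=+1→###/.##/.#./...*; V20=-1→###/..#/#../#..; V21=+1→###/..#/.#./.#.; V22=-1→###/..#/..#/..#
ply 3, H at ###/.##/.#./... | H30=-1→###/.##/.#./##.*; H31=-1→###/.##/.#./.##
ply 4, V at ###/.##/.#./##. | V10=+1→###/###/##./##.*; V22=+1→###/.##/.##/###
ply 5: ###/###/##./##. is terminal -1 (H); from ..#/..#/.../... depth 6
pass branch (V moves first from the same position):
  | ply 1, V at ..#/..#/.../... | V00=+1→#.#/#.#/.../...*; V01=+1→.##/.##/.../...; V10=-1→..#/#.#/#../...; V11=+1→..#/.##/.#./...; V20=+1→..#/..#/#../#..; V21=+1→..#/..#/.#./.#.; V22=+1→..#/..#/..#/..#
  | ply 2, H at #.#/#.#/.../... | H20=-1→#.#/#.#/##./...*; H21=-1→#.#/#.#/.##/...; H30=-1→#.#/#.#/.../##.; H31=-1→#.#/#.#/.../.##
  | ply 3, V at #.#/#.#/##./... | V01=-1→###/###/##./...; V22=+1→#.#/#.#/###/..#*
  | ply 4, H at #.#/#.#/###/..# | H30=-1→#.#/#.#/###/###*
  | ply 5, V at #.#/#.#/###/### | V01=+1→###/###/###/###*
  | ply 6: ###/###/###/### is terminal -1 (H); from ..#/..#/.../... depth 6
H moving scores -1; H passing scores -1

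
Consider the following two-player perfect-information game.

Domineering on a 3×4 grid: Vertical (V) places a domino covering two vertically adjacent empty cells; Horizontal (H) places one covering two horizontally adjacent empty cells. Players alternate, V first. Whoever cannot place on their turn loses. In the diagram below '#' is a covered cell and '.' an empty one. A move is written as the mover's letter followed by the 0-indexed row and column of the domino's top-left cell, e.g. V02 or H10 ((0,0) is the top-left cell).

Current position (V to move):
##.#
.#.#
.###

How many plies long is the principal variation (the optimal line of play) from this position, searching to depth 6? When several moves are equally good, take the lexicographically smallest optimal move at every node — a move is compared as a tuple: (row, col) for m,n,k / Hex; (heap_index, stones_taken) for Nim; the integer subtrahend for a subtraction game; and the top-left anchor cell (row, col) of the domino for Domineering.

p1 V@[##.#/.#.#/.###]: V02[####/.###/.###]+1* V10[##.#/##.#/####]+1
p2 H@[####/.###/.###] terminal -1; root [##.#/.#.#/.###] d6

PV length from [##.#/.#.#/.###]: 1 ply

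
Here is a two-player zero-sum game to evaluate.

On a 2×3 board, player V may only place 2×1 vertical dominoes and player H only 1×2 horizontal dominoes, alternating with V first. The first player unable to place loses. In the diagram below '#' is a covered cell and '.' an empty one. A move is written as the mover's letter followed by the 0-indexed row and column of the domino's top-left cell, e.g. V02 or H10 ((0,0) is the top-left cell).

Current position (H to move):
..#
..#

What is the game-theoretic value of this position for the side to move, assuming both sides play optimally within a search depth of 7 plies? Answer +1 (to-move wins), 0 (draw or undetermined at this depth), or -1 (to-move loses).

p1 H@[..#/..#]: H00[###/..#]+1* H10[..#/###]+1
p2 V@[###/..#] terminal -1; root [..#/..#] d7

value(..#/..#, H) = +1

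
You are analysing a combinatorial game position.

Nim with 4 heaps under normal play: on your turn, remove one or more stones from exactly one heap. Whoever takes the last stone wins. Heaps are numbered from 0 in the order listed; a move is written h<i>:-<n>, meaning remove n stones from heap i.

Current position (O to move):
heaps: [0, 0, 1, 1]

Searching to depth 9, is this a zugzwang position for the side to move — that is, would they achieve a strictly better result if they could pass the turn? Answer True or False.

ply 1, O at (0,0,1,1) | h2:-1=-1→(0,0,0,1)*; h3:-1=-1→(0,0,1,0)
ply 2, X at (0,0,0,1) | h3:-1=+1→(0,0,0,0)*
ply 3: (0,0,0,0) is terminal -1 (O); from (0,0,1,1) depth 9
pass branch (X moves first from the same position):
  | ply 1, X at (0,0,1,1) | h2:-1=-1→(0,0,0,1)*; h3:-1=-1→(0,0,1,0)
  | ply 2, O at (0,0,0,1) | h3:-1=+1→(0,0,0,0)*
  | ply 3: (0,0,0,0) is terminal -1 (X); from (0,0,1,1) depth 9
O moving scores -1; O passing scores +1

zugzwang((0,0,1,1), O) = True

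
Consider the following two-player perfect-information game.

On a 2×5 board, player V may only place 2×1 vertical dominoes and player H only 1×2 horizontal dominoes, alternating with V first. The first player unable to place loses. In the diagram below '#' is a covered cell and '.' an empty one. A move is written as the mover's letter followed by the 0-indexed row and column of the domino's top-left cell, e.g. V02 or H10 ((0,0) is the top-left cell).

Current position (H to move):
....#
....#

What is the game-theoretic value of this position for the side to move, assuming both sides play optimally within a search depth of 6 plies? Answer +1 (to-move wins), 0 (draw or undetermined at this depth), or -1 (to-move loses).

[....#/....#] H move#1: H00:-1/##..#/....#, H01:+1/.##.#/....#*, H02:-1/..###/....#, H10:-1/....#/##..#, H11:+1/....#/.##.#, H12:-1/....#/..###
[.##.#/....#] V move#2: V00:-1/###.#/#...#*, V03:-1/.####/...##
[###.#/#...#] H move#3: H11:-1/###.#/###.#, H12:+1/###.#/#.###*
[###.#/#.###] end (terminal -1, V#4); searched ....#/....# to 6

value(....#/....#, H) = +1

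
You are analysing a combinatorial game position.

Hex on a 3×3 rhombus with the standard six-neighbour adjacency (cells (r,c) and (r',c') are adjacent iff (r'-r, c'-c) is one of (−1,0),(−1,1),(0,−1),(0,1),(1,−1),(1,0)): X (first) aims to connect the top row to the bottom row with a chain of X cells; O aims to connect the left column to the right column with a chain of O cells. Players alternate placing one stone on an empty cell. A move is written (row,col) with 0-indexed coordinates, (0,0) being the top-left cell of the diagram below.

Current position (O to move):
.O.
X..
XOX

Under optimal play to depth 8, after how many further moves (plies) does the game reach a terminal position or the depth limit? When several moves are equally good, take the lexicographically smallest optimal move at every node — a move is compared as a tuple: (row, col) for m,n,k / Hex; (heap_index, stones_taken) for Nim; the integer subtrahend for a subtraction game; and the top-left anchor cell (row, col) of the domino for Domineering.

PV length from [.O./X../XOX]: 4 plies

p1 O@[.O./X../XOX]: (0,0)[OO./X../XOX]-1* (0,2)[.OO/X../XOX]-1 (1,1)[.O./XO./XOX]-1 (1,2)[.O./X.O/XOX]-1
p2 X@[OO./X../XOX]: (0,2)[OOX/X../XOX]+1* (1,1)[OO./XX./XOX]-1 (1,2)[OO./X.X/XOX]-1
p3 O@[OOX/X../XOX]: (1,1)[OOX/XO./XOX]-1* (1,2)[OOX/X.O/XOX]-1
p4 X@[OOX/XO./XOX]: (1,2)[OOX/XOX/XOX]+1*
p5 O@[OOX/XOX/XOX] terminal -1; root [.O./X../XOX] d8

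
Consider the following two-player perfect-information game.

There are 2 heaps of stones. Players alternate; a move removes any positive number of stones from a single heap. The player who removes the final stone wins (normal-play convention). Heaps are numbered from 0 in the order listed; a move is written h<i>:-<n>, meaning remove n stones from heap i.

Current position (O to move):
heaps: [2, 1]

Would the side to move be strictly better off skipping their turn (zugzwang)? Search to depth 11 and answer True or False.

[(2,1)] O move#1: h0:-1:+1/(1,1)*, h0:-2:-1/(0,1), h1:-1:-1/(2,0)
[(1,1)] X move#2: h0:-1:-1/(0,1)*, h1:-1:-1/(1,0)
[(0,1)] O move#3: h1:-1:+1/(0,0)*
[(0,0)] end (terminal -1, X#4); searched (2,1) to 11
pass branch (X moves first from the same position):
  | [(2,1)] X move#1: h0:-1:+1/(1,1)*, h0:-2:-1/(0,1), h1:-1:-1/(2,0)
  | [(1,1)] O move#2: h0:-1:-1/(0,1)*, h1:-1:-1/(1,0)
  | [(0,1)] X move#3: h1:-1:+1/(0,0)*
  | [(0,0)] end (terminal -1, O#4); searched (2,1) to 11
O moving scores +1; O passing scores -1

zugzwang((2,1), O) = False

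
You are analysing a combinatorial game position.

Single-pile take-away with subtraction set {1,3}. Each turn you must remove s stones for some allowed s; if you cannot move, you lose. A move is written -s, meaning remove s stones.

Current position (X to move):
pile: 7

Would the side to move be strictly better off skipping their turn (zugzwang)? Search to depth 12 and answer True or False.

zugzwang(7, X) = False

p1 X@[7]: -1[6]+1* -3[4]+1
p2 O@[6]: -1[5]-1* -3[3]-1
p3 X@[5]: -1[4]+1* -3[2]+1
p4 O@[4]: -1[3]-1* -3[1]-1
p5 X@[3]: -1[2]+1* -3[0]+1
p6 O@[2]: -1[1]-1*
p7 X@[1]: -1[0]+1*
p8 O@[0] terminal -1; root [7] d12
suppose X passes — search the same position with O to move:
pass> p1 O@[7]: -1[6]+1* -3[4]+1
pass> p2 X@[6]: -1[5]-1* -3[3]-1
pass> p3 O@[5]: -1[4]+1* -3[2]+1
pass> p4 X@[4]: -1[3]-1* -3[1]-1
pass> p5 O@[3]: -1[2]+1* -3[0]+1
pass> p6 X@[2]: -1[1]-1*
pass> p7 O@[1]: -1[0]+1*
pass> p8 X@[0] terminal -1; root [7] d12
for X: play +1, pass -1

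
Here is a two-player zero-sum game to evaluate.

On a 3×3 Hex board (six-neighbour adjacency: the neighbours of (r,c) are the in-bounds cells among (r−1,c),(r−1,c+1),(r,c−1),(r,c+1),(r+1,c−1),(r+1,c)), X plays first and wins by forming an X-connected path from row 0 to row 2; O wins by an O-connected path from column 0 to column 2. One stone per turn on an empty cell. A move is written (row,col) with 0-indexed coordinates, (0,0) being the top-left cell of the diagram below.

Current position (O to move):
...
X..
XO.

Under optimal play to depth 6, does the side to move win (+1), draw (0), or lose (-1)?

[.../X../XO.] O move#1: (0,0):-1/O../X../XO.*, (0,1):-1/.O./X../XO., (0,2):-1/..O/X../XO., (1,1):-1/.../XO./XO., (1,2):-1/.../X.O/XO., (2,2):-1/.../X../XOO
[O../X../XO.] X move#2: (0,1):+1/OX./X../XO.*, (0,2):+1/O.X/X../XO., (1,1):+1/O../XX./XO., (1,2):+1/O../X.X/XO., (2,2):+1/O../X../XOX
[OX./X../XO.] end (terminal -1, O#3); searched .../X../XO. to 6

value(.../X../XO., O) = -1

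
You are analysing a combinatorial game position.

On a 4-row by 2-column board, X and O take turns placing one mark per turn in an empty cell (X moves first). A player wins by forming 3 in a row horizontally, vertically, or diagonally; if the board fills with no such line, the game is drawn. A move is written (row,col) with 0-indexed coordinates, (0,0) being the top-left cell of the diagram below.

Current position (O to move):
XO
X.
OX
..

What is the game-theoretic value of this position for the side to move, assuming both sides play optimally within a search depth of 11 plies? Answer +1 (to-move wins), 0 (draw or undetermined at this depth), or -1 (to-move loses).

p1 O@[XO/X./OX/..]: (1,1)[XO/XO/OX/..]+0* (3,0)[XO/X./OX/O.]+0 (3,1)[XO/X./OX/.O]+0
p2 X@[XO/XO/OX/..]: (3,0)[XO/XO/OX/X.]+0* (3,1)[XO/XO/OX/.X]+0
p3 O@[XO/XO/OX/X.]: (3,1)[XO/XO/OX/XO]+0*
p4 X@[XO/XO/OX/XO] terminal +0; root [XO/X./OX/..] d11

value(XO/X./OX/.., O) = 0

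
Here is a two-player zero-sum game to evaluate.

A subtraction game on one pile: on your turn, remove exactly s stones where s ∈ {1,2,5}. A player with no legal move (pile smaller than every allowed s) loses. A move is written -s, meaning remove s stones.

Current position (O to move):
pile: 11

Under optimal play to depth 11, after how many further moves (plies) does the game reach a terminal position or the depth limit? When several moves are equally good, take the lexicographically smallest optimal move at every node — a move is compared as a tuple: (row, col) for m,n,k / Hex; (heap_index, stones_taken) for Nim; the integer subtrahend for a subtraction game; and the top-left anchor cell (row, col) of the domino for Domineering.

PV length from [11]: 7 plies

p1 O@[11]: -1[10]-1 -2[9]+1* -5[6]+1
p2 X@[9]: -1[8]-1* -2[7]-1 -5[4]-1
p3 O@[8]: -1[7]-1 -2[6]+1* -5[3]+1
p4 X@[6]: -1[5]-1* -2[4]-1 -5[1]-1
p5 O@[5]: -1[4]-1 -2[3]+1* -5[0]+1
p6 X@[3]: -1[2]-1* -2[1]-1
p7 O@[2]: -1[1]-1 -2[0]+1*
p8 X@[0] terminal -1; root [11] d11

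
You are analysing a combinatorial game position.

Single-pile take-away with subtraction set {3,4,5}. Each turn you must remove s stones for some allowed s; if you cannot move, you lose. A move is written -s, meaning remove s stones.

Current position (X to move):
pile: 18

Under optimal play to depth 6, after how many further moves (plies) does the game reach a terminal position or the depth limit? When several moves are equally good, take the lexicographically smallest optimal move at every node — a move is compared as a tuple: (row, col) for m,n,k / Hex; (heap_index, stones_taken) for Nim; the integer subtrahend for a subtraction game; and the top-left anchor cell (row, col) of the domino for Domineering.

PV length from [18]: 4 plies

[18] X move#1: -3:-1/15*, -4:-1/14, -5:-1/13
[15] O move#2: -3:-1/12, -4:-1/11, -5:+1/10*
[10] X move#3: -3:-1/7*, -4:-1/6, -5:-1/5
[7] O move#4: -3:-1/4, -4:-1/3, -5:+1/2*
[2] end (terminal -1, X#5); searched 18 to 6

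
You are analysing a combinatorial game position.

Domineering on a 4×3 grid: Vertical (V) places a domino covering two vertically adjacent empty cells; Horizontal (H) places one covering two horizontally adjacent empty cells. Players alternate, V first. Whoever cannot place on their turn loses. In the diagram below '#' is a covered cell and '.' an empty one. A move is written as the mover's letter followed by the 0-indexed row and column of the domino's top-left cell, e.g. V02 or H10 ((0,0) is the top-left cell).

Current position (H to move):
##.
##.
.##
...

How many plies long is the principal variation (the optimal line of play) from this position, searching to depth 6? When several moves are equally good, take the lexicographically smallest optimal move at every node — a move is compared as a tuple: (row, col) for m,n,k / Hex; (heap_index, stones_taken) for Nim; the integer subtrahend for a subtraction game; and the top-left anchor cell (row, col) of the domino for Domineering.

ply 1, H at ##./##./.##/... | H30=-1→##./##./.##/##.*; H31=-1→##./##./.##/.##
ply 2, V at ##./##./.##/##. | V02=+1→###/###/.##/##.*
ply 3: ###/###/.##/##. is terminal -1 (H); from ##./##./.##/... depth 6

PV length from [##./##./.##/...]: 2 plies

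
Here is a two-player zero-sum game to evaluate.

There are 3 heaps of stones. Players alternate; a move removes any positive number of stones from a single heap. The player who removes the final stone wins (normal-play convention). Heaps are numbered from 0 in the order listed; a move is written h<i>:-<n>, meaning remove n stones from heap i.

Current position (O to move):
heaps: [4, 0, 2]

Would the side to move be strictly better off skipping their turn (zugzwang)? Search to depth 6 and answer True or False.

ply 1, O at (4,0,2) | h0:-1=-1→(3,0,2); h0:-2=+1→(2,0,2)*; h0:-3=-1→(1,0,2); h0:-4=-1→(0,0,2); h2:-1=-1→(4,0,1); h2:-2=-1→(4,0,0)
ply 2, X at (2,0,2) | h0:-1=-1→(1,0,2)*; h0:-2=-1→(0,0,2); h2:-1=-1→(2,0,1); h2:-2=-1→(2,0,0)
ply 3, O at (1,0,2) | h0:-1=-1→(0,0,2); h2:-1=+1→(1,0,1)*; h2:-2=-1→(1,0,0)
ply 4, X at (1,0,1) | h0:-1=-1→(0,0,1)*; h2:-1=-1→(1,0,0)
ply 5, O at (0,0,1) | h2:-1=+1→(0,0,0)*
ply 6: (0,0,0) is terminal -1 (X); from (4,0,2) depth 6
suppose O passes — search the same position with X to move:
pass> ply 1, X at (4,0,2) | h0:-1=-1→(3,0,2); h0:-2=+1→(2,0,2)*; h0:-3=-1→(1,0,2); h0:-4=-1→(0,0,2); h2:-1=-1→(4,0,1); h2:-2=-1→(4,0,0)
pass> ply 2, O at (2,0,2) | h0:-1=-1→(1,0,2)*; h0:-2=-1→(0,0,2); h2:-1=-1→(2,0,1); h2:-2=-1→(2,0,0)
pass> ply 3, X at (1,0,2) | h0:-1=-1→(0,0,2); h2:-1=+1→(1,0,1)*; h2:-2=-1→(1,0,0)
pass> ply 4, O at (1,0,1) | h0:-1=-1→(0,0,1)*; h2:-1=-1→(1,0,0)
pass> ply 5, X at (0,0,1) | h2:-1=+1→(0,0,0)*
pass> ply 6: (0,0,0) is terminal -1 (O); from (4,0,2) depth 6
for O: play +1, pass -1

zugzwang((4,0,2), O) = False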